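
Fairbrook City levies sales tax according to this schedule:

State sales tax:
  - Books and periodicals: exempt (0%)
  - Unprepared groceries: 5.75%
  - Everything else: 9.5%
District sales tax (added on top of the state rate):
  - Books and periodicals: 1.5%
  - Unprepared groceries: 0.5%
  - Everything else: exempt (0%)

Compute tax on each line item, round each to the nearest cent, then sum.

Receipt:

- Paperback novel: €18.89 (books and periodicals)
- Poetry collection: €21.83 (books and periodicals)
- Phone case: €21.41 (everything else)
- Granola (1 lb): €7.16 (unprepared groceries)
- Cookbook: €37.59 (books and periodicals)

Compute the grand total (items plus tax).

Paperback novel €18.89: books and periodicals → 0% + 1.5% district = 1.5% → €0.28
Poetry collection €21.83: books and periodicals → 0% + 1.5% district = 1.5% → €0.33
Phone case €21.41: everything else → 9.5% + 0% district = 9.5% → €2.03
Granola (1 lb) €7.16: unprepared groceries → 5.75% + 0.5% district = 6.25% → €0.45
Cookbook €37.59: books and periodicals → 0% + 1.5% district = 1.5% → €0.56
Subtotal = €106.88; tax = €3.65; total due = €110.53

€110.53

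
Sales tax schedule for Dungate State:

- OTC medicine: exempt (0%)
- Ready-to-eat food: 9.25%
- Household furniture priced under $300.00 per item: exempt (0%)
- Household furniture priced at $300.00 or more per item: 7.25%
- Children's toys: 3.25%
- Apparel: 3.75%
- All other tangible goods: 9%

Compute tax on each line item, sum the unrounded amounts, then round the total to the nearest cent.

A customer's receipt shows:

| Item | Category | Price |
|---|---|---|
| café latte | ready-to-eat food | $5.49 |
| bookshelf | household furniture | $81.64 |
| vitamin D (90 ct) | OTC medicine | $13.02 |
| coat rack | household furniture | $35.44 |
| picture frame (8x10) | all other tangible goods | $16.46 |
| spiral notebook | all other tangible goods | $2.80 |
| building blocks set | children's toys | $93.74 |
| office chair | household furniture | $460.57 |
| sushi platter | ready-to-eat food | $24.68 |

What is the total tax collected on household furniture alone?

Bookshelf $81.64: household furniture, under $300.00 → 0% → $0.00
Coat rack $35.44: household furniture, under $300.00 → 0% → $0.00
Office chair $460.57: household furniture, $300.00 or more → 7.25% → $33.391325
Tax on household furniture: unrounded sum = $33.391325 → $33.39

$33.39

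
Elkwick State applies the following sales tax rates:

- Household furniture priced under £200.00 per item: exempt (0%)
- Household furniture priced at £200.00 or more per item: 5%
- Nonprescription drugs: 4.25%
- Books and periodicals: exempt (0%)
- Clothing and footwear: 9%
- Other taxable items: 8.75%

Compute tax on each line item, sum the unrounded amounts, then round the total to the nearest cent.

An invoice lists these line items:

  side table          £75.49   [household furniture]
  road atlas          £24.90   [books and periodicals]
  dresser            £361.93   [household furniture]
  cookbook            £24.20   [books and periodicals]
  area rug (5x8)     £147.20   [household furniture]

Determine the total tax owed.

Side table £75.49: household furniture, under £200.00 → 0% → £0.00
Road atlas £24.90: books and periodicals → 0% → £0.00
Dresser £361.93: household furniture, £200.00 or more → 5% → £18.0965
Cookbook £24.20: books and periodicals → 0% → £0.00
Area rug (5x8) £147.20: household furniture, under £200.00 → 0% → £0.00
Unrounded tax sum = £18.0965 → £18.10

£18.10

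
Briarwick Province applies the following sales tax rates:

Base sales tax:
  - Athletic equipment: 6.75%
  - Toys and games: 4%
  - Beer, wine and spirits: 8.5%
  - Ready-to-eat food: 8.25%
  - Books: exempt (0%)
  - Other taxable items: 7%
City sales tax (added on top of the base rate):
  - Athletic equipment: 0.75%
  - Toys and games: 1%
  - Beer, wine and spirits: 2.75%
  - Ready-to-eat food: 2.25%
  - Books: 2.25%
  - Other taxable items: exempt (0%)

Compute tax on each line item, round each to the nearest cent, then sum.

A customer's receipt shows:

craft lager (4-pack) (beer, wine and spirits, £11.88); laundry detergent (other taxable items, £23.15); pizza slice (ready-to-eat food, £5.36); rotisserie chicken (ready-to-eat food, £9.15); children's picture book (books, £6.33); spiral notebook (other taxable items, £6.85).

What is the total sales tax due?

Craft lager (4-pack) £11.88: beer, wine and spirits → 8.5% + 2.75% city = 11.25% → £1.34
Laundry detergent £23.15: other taxable items → 7% + 0% city = 7% → £1.62
Pizza slice £5.36: ready-to-eat food → 8.25% + 2.25% city = 10.5% → £0.56
Rotisserie chicken £9.15: ready-to-eat food → 8.25% + 2.25% city = 10.5% → £0.96
Children's picture book £6.33: books → 0% + 2.25% city = 2.25% → £0.14
Spiral notebook £6.85: other taxable items → 7% + 0% city = 7% → £0.48
Total tax = £1.34 + £1.62 + £0.56 + £0.96 + £0.14 + £0.48 = £5.10

£5.10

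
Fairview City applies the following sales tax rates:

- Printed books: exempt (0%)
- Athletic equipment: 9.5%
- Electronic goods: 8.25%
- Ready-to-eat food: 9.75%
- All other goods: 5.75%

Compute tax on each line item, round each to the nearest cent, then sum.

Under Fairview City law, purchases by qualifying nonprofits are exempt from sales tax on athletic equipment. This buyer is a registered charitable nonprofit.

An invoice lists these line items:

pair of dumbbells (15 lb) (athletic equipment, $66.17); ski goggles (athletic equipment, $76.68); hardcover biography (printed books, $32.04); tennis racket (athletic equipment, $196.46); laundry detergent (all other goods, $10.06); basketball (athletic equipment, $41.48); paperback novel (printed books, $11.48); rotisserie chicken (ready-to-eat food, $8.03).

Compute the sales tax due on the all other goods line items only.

Laundry detergent $10.06: all other goods → 5.75% → $0.58
Tax on all other goods = $0.58

$0.58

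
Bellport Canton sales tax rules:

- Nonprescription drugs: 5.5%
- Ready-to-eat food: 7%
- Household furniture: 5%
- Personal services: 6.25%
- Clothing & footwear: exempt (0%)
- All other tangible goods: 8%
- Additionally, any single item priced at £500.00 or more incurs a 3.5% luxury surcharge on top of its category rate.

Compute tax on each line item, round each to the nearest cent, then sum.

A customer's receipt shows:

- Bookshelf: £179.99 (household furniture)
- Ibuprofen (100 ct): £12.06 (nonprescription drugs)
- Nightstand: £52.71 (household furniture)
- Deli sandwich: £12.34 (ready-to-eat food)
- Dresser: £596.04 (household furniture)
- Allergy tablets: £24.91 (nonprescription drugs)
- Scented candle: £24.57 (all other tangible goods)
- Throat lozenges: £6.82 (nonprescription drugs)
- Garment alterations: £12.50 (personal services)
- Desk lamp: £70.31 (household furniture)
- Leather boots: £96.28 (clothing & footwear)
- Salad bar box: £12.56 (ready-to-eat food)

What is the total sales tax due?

£72.72

Bookshelf £179.99: household furniture → 5% → £9.00
Ibuprofen (100 ct) £12.06: nonprescription drugs → 5.5% → £0.66
Nightstand £52.71: household furniture → 5% → £2.64
Deli sandwich £12.34: ready-to-eat food → 7% → £0.86
Dresser £596.04: household furniture → 5% + 3.5% surcharge = 8.5% → £50.66
Allergy tablets £24.91: nonprescription drugs → 5.5% → £1.37
Scented candle £24.57: all other tangible goods → 8% → £1.97
Throat lozenges £6.82: nonprescription drugs → 5.5% → £0.38
Garment alterations £12.50: personal services → 6.25% → £0.78
Desk lamp £70.31: household furniture → 5% → £3.52
Leather boots £96.28: clothing & footwear → 0% → £0.00
Salad bar box £12.56: ready-to-eat food → 7% → £0.88
Total tax = £9.00 + £0.66 + £2.64 + £0.86 + £50.66 + £1.37 + £1.97 + £0.38 + £0.78 + £3.52 + £0.88 = £72.72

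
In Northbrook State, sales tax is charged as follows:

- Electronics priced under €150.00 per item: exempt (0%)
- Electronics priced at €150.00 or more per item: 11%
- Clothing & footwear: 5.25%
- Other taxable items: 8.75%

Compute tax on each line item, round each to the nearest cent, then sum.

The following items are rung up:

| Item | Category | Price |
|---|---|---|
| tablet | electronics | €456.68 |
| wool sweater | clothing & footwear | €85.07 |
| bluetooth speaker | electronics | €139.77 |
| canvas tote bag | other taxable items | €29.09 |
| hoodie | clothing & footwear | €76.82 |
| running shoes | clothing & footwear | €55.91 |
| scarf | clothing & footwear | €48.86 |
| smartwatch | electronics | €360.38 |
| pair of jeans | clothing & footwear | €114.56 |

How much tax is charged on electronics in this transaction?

€89.87

Tablet €456.68: electronics, €150.00 or more → 11% → €50.23
Bluetooth speaker €139.77: electronics, under €150.00 → 0% → €0.00
Smartwatch €360.38: electronics, €150.00 or more → 11% → €39.64
Tax on electronics = €50.23 + €0.00 + €39.64 = €89.87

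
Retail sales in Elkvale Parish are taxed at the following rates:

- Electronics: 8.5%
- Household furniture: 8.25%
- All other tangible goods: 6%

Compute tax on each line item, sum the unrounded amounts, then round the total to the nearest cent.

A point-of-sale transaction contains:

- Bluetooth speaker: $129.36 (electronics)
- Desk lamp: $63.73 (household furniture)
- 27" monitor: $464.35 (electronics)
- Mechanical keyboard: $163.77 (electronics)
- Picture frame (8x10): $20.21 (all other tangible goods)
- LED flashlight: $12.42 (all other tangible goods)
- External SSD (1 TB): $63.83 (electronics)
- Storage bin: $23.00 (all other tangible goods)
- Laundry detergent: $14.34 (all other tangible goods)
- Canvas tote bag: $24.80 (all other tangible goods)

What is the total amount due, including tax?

Bluetooth speaker $129.36: electronics → 8.5% → $10.9956
Desk lamp $63.73: household furniture → 8.25% → $5.257725
27" monitor $464.35: electronics → 8.5% → $39.46975
Mechanical keyboard $163.77: electronics → 8.5% → $13.92045
Picture frame (8x10) $20.21: all other tangible goods → 6% → $1.2126
LED flashlight $12.42: all other tangible goods → 6% → $0.7452
External SSD (1 TB) $63.83: electronics → 8.5% → $5.42555
Storage bin $23.00: all other tangible goods → 6% → $1.38
Laundry detergent $14.34: all other tangible goods → 6% → $0.8604
Canvas tote bag $24.80: all other tangible goods → 6% → $1.488
Subtotal = $979.81; unrounded tax = $80.755275 → $80.76; total due = $1060.57

$1060.57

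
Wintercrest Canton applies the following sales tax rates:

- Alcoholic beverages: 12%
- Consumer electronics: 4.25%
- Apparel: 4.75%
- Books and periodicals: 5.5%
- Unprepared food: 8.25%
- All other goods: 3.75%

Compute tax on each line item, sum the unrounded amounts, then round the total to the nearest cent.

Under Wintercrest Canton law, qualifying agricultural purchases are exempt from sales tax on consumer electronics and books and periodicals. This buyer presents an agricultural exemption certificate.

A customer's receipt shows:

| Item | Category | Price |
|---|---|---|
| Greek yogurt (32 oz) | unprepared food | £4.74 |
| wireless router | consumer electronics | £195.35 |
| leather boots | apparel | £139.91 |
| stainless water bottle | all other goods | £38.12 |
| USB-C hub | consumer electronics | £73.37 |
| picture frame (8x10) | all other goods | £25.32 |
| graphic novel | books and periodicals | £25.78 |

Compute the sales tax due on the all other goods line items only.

£2.38

Stainless water bottle £38.12: all other goods → 3.75% → £1.4295
Picture frame (8x10) £25.32: all other goods → 3.75% → £0.9495
Tax on all other goods: unrounded sum = £2.379 → £2.38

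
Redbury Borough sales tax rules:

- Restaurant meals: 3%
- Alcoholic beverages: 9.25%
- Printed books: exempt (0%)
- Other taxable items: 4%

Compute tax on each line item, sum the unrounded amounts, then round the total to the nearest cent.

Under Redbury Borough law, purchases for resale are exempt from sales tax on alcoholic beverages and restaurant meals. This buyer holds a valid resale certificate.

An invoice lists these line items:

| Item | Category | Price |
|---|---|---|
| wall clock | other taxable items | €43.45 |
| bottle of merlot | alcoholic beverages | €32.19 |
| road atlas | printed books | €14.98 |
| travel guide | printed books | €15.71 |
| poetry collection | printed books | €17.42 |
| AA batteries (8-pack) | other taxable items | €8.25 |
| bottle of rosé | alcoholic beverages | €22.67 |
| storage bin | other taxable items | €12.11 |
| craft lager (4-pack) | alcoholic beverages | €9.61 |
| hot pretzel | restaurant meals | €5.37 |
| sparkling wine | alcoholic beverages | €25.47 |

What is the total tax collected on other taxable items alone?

€2.55

Wall clock €43.45: other taxable items → 4% → €1.738
AA batteries (8-pack) €8.25: other taxable items → 4% → €0.33
Storage bin €12.11: other taxable items → 4% → €0.4844
Tax on other taxable items: unrounded sum = €2.5524 → €2.55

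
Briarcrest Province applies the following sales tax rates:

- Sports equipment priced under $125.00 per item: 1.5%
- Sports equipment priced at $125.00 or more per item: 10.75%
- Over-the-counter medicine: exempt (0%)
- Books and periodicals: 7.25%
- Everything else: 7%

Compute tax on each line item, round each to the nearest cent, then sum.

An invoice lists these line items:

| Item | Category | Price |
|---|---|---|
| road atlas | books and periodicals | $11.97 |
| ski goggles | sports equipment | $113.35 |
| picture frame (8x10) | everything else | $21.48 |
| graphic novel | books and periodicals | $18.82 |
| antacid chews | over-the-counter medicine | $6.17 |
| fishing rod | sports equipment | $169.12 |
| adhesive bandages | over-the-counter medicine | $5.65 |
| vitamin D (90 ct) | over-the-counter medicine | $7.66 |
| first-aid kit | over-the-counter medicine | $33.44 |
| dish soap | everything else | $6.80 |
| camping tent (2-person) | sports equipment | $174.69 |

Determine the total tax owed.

$42.87

Road atlas $11.97: books and periodicals → 7.25% → $0.87
Ski goggles $113.35: sports equipment, under $125.00 → 1.5% → $1.70
Picture frame (8x10) $21.48: everything else → 7% → $1.50
Graphic novel $18.82: books and periodicals → 7.25% → $1.36
Antacid chews $6.17: over-the-counter medicine → 0% → $0.00
Fishing rod $169.12: sports equipment, $125.00 or more → 10.75% → $18.18
Adhesive bandages $5.65: over-the-counter medicine → 0% → $0.00
Vitamin D (90 ct) $7.66: over-the-counter medicine → 0% → $0.00
First-aid kit $33.44: over-the-counter medicine → 0% → $0.00
Dish soap $6.80: everything else → 7% → $0.48
Camping tent (2-person) $174.69: sports equipment, $125.00 or more → 10.75% → $18.78
Total tax = $0.87 + $1.70 + $1.50 + $1.36 + $18.18 + $0.48 + $18.78 = $42.87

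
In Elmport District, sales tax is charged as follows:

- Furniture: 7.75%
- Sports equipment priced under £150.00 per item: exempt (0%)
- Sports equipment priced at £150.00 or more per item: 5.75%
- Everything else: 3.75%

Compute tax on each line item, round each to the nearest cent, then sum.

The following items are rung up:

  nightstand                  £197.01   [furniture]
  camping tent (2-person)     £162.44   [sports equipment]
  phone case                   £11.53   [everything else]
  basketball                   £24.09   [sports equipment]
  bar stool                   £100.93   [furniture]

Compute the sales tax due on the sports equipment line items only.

£9.34

Camping tent (2-person) £162.44: sports equipment, £150.00 or more → 5.75% → £9.34
Basketball £24.09: sports equipment, under £150.00 → 0% → £0.00
Tax on sports equipment = £9.34 + £0.00 = £9.34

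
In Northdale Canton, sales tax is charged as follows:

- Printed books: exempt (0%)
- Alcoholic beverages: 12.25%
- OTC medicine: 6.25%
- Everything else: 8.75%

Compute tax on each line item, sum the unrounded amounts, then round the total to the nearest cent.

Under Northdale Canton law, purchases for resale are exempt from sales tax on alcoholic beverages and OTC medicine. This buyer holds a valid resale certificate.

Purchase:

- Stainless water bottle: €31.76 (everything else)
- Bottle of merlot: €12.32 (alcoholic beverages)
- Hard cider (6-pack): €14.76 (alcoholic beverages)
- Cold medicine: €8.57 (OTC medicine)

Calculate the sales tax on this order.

Stainless water bottle €31.76: everything else → 8.75% → €2.779
Bottle of merlot €12.32: alcoholic beverages, buyer-exempt → 0% → €0.00
Hard cider (6-pack) €14.76: alcoholic beverages, buyer-exempt → 0% → €0.00
Cold medicine €8.57: OTC medicine, buyer-exempt → 0% → €0.00
Unrounded tax sum = €2.779 → €2.78

€2.78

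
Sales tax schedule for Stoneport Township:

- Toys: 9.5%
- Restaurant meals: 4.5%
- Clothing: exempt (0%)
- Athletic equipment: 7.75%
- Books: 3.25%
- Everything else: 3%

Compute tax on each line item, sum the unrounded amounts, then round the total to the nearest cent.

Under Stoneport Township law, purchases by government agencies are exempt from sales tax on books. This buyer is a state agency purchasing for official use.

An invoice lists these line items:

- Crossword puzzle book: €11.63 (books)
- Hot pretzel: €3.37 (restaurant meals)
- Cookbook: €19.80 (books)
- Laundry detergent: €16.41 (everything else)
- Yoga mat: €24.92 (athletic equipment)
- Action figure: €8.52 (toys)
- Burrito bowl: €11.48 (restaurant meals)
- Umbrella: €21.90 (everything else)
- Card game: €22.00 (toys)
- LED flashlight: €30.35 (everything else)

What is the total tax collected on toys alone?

€2.90

Action figure €8.52: toys → 9.5% → €0.8094
Card game €22.00: toys → 9.5% → €2.09
Tax on toys: unrounded sum = €2.8994 → €2.90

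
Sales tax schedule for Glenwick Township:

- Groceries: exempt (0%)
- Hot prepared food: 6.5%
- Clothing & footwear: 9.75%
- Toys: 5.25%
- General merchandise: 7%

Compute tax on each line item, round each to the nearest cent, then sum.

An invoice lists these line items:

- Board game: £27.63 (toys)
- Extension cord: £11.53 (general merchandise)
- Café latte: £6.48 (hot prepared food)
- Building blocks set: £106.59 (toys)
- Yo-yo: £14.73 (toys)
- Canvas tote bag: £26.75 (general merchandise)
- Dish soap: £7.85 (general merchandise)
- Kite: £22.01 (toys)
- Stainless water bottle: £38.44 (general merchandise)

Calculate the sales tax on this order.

Board game £27.63: toys → 5.25% → £1.45
Extension cord £11.53: general merchandise → 7% → £0.81
Café latte £6.48: hot prepared food → 6.5% → £0.42
Building blocks set £106.59: toys → 5.25% → £5.60
Yo-yo £14.73: toys → 5.25% → £0.77
Canvas tote bag £26.75: general merchandise → 7% → £1.87
Dish soap £7.85: general merchandise → 7% → £0.55
Kite £22.01: toys → 5.25% → £1.16
Stainless water bottle £38.44: general merchandise → 7% → £2.69
Total tax = £1.45 + £0.81 + £0.42 + £5.60 + £0.77 + £1.87 + £0.55 + £1.16 + £2.69 = £15.32

£15.32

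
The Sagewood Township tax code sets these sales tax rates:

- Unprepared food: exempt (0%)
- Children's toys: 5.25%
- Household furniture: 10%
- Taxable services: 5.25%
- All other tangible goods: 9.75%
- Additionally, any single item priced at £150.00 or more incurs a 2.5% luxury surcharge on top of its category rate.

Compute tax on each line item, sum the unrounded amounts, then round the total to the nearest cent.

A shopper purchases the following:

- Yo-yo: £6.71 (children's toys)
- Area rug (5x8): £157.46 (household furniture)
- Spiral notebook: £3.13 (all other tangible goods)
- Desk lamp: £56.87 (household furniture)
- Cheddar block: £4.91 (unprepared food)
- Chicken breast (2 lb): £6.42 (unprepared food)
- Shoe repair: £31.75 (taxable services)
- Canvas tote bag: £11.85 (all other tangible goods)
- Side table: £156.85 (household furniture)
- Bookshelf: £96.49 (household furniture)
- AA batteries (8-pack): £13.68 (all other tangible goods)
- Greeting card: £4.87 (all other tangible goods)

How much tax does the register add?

£59.91

Yo-yo £6.71: children's toys → 5.25% → £0.352275
Area rug (5x8) £157.46: household furniture → 10% + 2.5% surcharge = 12.5% → £19.6825
Spiral notebook £3.13: all other tangible goods → 9.75% → £0.305175
Desk lamp £56.87: household furniture → 10% → £5.687
Cheddar block £4.91: unprepared food → 0% → £0.00
Chicken breast (2 lb) £6.42: unprepared food → 0% → £0.00
Shoe repair £31.75: taxable services → 5.25% → £1.666875
Canvas tote bag £11.85: all other tangible goods → 9.75% → £1.155375
Side table £156.85: household furniture → 10% + 2.5% surcharge = 12.5% → £19.60625
Bookshelf £96.49: household furniture → 10% → £9.649
AA batteries (8-pack) £13.68: all other tangible goods → 9.75% → £1.3338
Greeting card £4.87: all other tangible goods → 9.75% → £0.474825
Unrounded tax sum = £59.913075 → £59.91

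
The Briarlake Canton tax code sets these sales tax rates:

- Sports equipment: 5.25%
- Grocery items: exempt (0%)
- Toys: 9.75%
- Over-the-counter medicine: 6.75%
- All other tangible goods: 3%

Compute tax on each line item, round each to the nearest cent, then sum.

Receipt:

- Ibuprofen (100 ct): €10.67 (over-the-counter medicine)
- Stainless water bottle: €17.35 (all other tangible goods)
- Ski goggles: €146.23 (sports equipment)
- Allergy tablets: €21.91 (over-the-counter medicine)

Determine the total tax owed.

€10.40

Ibuprofen (100 ct) €10.67: over-the-counter medicine → 6.75% → €0.72
Stainless water bottle €17.35: all other tangible goods → 3% → €0.52
Ski goggles €146.23: sports equipment → 5.25% → €7.68
Allergy tablets €21.91: over-the-counter medicine → 6.75% → €1.48
Total tax = €0.72 + €0.52 + €7.68 + €1.48 = €10.40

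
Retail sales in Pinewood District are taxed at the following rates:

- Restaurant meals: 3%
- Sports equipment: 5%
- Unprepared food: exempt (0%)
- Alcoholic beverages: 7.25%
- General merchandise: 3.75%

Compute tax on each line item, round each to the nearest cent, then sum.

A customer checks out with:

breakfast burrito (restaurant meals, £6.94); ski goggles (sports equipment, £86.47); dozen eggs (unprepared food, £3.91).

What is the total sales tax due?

Breakfast burrito £6.94: restaurant meals → 3% → £0.21
Ski goggles £86.47: sports equipment → 5% → £4.32
Dozen eggs £3.91: unprepared food → 0% → £0.00
Total tax = £0.21 + £4.32 = £4.53

£4.53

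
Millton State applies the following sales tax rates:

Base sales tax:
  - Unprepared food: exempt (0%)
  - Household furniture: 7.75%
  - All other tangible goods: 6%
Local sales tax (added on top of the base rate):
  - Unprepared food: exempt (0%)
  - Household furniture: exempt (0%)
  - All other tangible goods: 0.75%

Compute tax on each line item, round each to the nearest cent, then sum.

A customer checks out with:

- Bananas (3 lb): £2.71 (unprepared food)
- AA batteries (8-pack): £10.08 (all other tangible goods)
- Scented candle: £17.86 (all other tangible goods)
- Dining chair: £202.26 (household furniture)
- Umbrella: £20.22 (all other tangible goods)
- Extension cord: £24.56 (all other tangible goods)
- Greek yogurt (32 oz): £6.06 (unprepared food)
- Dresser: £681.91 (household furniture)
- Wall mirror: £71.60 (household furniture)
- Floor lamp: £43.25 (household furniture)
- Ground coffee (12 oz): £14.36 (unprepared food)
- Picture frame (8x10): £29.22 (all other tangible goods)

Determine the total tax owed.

£84.31

Bananas (3 lb) £2.71: unprepared food → 0% + 0% local = 0% → £0.00
AA batteries (8-pack) £10.08: all other tangible goods → 6% + 0.75% local = 6.75% → £0.68
Scented candle £17.86: all other tangible goods → 6% + 0.75% local = 6.75% → £1.21
Dining chair £202.26: household furniture → 7.75% + 0% local = 7.75% → £15.68
Umbrella £20.22: all other tangible goods → 6% + 0.75% local = 6.75% → £1.36
Extension cord £24.56: all other tangible goods → 6% + 0.75% local = 6.75% → £1.66
Greek yogurt (32 oz) £6.06: unprepared food → 0% + 0% local = 0% → £0.00
Dresser £681.91: household furniture → 7.75% + 0% local = 7.75% → £52.85
Wall mirror £71.60: household furniture → 7.75% + 0% local = 7.75% → £5.55
Floor lamp £43.25: household furniture → 7.75% + 0% local = 7.75% → £3.35
Ground coffee (12 oz) £14.36: unprepared food → 0% + 0% local = 0% → £0.00
Picture frame (8x10) £29.22: all other tangible goods → 6% + 0.75% local = 6.75% → £1.97
Total tax = £0.68 + £1.21 + £15.68 + £1.36 + £1.66 + £52.85 + £5.55 + £3.35 + £1.97 = £84.31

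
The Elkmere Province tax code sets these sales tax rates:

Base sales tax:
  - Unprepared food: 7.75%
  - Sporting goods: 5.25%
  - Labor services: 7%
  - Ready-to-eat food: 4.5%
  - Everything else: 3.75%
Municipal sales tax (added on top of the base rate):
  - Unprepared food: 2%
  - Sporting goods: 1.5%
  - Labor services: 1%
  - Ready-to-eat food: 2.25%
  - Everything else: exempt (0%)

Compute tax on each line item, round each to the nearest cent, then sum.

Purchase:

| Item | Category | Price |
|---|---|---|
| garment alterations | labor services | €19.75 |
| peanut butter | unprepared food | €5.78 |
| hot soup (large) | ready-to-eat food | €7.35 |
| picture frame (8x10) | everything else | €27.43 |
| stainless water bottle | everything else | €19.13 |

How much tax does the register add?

€4.39

Garment alterations €19.75: labor services → 7% + 1% municipal = 8% → €1.58
Peanut butter €5.78: unprepared food → 7.75% + 2% municipal = 9.75% → €0.56
Hot soup (large) €7.35: ready-to-eat food → 4.5% + 2.25% municipal = 6.75% → €0.50
Picture frame (8x10) €27.43: everything else → 3.75% + 0% municipal = 3.75% → €1.03
Stainless water bottle €19.13: everything else → 3.75% + 0% municipal = 3.75% → €0.72
Total tax = €1.58 + €0.56 + €0.50 + €1.03 + €0.72 = €4.39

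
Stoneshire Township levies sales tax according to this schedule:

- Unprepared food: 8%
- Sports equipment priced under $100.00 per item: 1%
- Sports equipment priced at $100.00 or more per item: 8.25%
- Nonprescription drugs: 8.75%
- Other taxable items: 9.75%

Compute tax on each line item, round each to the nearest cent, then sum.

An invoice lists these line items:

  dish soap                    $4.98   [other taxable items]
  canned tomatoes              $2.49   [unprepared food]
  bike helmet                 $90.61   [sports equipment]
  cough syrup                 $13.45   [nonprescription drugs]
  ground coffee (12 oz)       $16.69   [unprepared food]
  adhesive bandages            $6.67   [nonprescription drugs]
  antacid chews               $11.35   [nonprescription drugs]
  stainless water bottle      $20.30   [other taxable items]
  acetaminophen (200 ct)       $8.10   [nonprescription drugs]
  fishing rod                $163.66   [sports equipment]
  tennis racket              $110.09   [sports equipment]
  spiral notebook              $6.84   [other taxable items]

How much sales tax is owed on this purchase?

Dish soap $4.98: other taxable items → 9.75% → $0.49
Canned tomatoes $2.49: unprepared food → 8% → $0.20
Bike helmet $90.61: sports equipment, under $100.00 → 1% → $0.91
Cough syrup $13.45: nonprescription drugs → 8.75% → $1.18
Ground coffee (12 oz) $16.69: unprepared food → 8% → $1.34
Adhesive bandages $6.67: nonprescription drugs → 8.75% → $0.58
Antacid chews $11.35: nonprescription drugs → 8.75% → $0.99
Stainless water bottle $20.30: other taxable items → 9.75% → $1.98
Acetaminophen (200 ct) $8.10: nonprescription drugs → 8.75% → $0.71
Fishing rod $163.66: sports equipment, $100.00 or more → 8.25% → $13.50
Tennis racket $110.09: sports equipment, $100.00 or more → 8.25% → $9.08
Spiral notebook $6.84: other taxable items → 9.75% → $0.67
Total tax = $0.49 + $0.20 + $0.91 + $1.18 + $1.34 + $0.58 + $0.99 + $1.98 + $0.71 + $13.50 + $9.08 + $0.67 = $31.63

$31.63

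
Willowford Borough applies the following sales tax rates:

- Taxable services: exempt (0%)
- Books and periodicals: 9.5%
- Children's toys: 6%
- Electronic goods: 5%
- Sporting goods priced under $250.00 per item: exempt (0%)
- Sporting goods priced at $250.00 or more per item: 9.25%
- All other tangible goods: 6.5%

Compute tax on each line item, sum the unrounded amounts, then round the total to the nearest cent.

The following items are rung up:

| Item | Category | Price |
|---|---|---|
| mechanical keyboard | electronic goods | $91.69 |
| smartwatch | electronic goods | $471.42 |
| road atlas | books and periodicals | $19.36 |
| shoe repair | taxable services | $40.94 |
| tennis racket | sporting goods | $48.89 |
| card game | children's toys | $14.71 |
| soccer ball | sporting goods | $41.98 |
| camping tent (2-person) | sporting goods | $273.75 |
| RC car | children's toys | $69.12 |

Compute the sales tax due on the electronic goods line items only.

$28.16

Mechanical keyboard $91.69: electronic goods → 5% → $4.5845
Smartwatch $471.42: electronic goods → 5% → $23.571
Tax on electronic goods: unrounded sum = $28.1555 → $28.16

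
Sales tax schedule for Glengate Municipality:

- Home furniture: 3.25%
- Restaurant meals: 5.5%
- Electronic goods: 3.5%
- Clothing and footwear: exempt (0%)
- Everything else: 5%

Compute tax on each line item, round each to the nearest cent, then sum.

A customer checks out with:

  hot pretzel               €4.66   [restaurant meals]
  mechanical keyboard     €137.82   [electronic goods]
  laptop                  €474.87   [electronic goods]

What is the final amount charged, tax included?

Hot pretzel €4.66: restaurant meals → 5.5% → €0.26
Mechanical keyboard €137.82: electronic goods → 3.5% → €4.82
Laptop €474.87: electronic goods → 3.5% → €16.62
Subtotal = €617.35; tax = €21.70; total due = €639.05

€639.05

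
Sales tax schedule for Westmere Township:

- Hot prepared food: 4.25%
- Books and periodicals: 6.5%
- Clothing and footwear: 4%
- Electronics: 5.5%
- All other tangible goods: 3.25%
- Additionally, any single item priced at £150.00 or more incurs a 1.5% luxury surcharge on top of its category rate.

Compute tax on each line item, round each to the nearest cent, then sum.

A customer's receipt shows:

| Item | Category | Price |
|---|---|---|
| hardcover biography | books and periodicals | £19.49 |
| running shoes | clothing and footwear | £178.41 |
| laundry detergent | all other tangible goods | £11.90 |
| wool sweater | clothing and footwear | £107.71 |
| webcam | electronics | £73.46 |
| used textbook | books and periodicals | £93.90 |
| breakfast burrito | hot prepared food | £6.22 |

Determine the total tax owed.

Hardcover biography £19.49: books and periodicals → 6.5% → £1.27
Running shoes £178.41: clothing and footwear → 4% + 1.5% surcharge = 5.5% → £9.81
Laundry detergent £11.90: all other tangible goods → 3.25% → £0.39
Wool sweater £107.71: clothing and footwear → 4% → £4.31
Webcam £73.46: electronics → 5.5% → £4.04
Used textbook £93.90: books and periodicals → 6.5% → £6.10
Breakfast burrito £6.22: hot prepared food → 4.25% → £0.26
Total tax = £1.27 + £9.81 + £0.39 + £4.31 + £4.04 + £6.10 + £0.26 = £26.18

£26.18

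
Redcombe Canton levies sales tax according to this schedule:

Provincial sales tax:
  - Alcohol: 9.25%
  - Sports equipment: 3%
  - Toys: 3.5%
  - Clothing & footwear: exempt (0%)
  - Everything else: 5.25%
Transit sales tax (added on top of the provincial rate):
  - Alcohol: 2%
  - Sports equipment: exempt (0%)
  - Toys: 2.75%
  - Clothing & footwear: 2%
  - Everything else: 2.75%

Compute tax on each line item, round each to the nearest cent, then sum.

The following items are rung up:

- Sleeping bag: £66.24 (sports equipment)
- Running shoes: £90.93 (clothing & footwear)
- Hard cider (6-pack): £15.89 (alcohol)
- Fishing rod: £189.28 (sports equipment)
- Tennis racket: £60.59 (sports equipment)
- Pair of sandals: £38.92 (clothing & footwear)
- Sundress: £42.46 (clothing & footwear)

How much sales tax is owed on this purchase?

Sleeping bag £66.24: sports equipment → 3% + 0% transit = 3% → £1.99
Running shoes £90.93: clothing & footwear → 0% + 2% transit = 2% → £1.82
Hard cider (6-pack) £15.89: alcohol → 9.25% + 2% transit = 11.25% → £1.79
Fishing rod £189.28: sports equipment → 3% + 0% transit = 3% → £5.68
Tennis racket £60.59: sports equipment → 3% + 0% transit = 3% → £1.82
Pair of sandals £38.92: clothing & footwear → 0% + 2% transit = 2% → £0.78
Sundress £42.46: clothing & footwear → 0% + 2% transit = 2% → £0.85
Total tax = £1.99 + £1.82 + £1.79 + £5.68 + £1.82 + £0.78 + £0.85 = £14.73

£14.73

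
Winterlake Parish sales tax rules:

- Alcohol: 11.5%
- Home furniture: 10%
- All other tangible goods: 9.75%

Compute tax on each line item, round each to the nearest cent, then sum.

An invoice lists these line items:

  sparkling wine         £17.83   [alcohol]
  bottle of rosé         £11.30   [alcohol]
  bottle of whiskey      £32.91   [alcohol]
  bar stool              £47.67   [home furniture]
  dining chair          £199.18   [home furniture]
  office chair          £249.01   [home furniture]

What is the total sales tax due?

£56.72

Sparkling wine £17.83: alcohol → 11.5% → £2.05
Bottle of rosé £11.30: alcohol → 11.5% → £1.30
Bottle of whiskey £32.91: alcohol → 11.5% → £3.78
Bar stool £47.67: home furniture → 10% → £4.77
Dining chair £199.18: home furniture → 10% → £19.92
Office chair £249.01: home furniture → 10% → £24.90
Total tax = £2.05 + £1.30 + £3.78 + £4.77 + £19.92 + £24.90 = £56.72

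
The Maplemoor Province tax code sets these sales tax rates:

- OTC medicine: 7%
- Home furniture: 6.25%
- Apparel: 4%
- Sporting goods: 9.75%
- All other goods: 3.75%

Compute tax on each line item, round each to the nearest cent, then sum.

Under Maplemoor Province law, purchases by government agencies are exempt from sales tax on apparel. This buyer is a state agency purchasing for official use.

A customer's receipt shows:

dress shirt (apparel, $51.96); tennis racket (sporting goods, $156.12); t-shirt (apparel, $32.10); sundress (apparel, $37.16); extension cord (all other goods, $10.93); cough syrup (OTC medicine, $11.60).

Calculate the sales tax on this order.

Dress shirt $51.96: apparel, buyer-exempt → 0% → $0.00
Tennis racket $156.12: sporting goods → 9.75% → $15.22
T-shirt $32.10: apparel, buyer-exempt → 0% → $0.00
Sundress $37.16: apparel, buyer-exempt → 0% → $0.00
Extension cord $10.93: all other goods → 3.75% → $0.41
Cough syrup $11.60: OTC medicine → 7% → $0.81
Total tax = $15.22 + $0.41 + $0.81 = $16.44

$16.44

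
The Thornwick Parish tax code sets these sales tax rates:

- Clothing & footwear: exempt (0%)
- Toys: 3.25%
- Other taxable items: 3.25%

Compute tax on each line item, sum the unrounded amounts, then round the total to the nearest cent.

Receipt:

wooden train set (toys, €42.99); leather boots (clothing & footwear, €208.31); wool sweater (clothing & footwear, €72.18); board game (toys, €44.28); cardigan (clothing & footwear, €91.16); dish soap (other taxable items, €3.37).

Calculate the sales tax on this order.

Wooden train set €42.99: toys → 3.25% → €1.397175
Leather boots €208.31: clothing & footwear → 0% → €0.00
Wool sweater €72.18: clothing & footwear → 0% → €0.00
Board game €44.28: toys → 3.25% → €1.4391
Cardigan €91.16: clothing & footwear → 0% → €0.00
Dish soap €3.37: other taxable items → 3.25% → €0.109525
Unrounded tax sum = €2.9458 → €2.95

€2.95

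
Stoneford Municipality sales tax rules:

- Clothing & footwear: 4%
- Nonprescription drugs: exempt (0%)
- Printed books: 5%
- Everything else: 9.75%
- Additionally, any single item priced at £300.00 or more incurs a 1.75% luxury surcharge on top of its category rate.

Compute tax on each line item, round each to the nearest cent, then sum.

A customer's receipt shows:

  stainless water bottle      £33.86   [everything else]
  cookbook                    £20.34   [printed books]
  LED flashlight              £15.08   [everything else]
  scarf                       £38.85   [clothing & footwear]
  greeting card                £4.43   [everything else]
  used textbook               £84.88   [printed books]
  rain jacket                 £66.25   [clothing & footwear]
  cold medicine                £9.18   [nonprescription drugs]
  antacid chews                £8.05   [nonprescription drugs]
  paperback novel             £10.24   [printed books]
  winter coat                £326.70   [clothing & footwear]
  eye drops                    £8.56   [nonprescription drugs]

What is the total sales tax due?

£33.96

Stainless water bottle £33.86: everything else → 9.75% → £3.30
Cookbook £20.34: printed books → 5% → £1.02
LED flashlight £15.08: everything else → 9.75% → £1.47
Scarf £38.85: clothing & footwear → 4% → £1.55
Greeting card £4.43: everything else → 9.75% → £0.43
Used textbook £84.88: printed books → 5% → £4.24
Rain jacket £66.25: clothing & footwear → 4% → £2.65
Cold medicine £9.18: nonprescription drugs → 0% → £0.00
Antacid chews £8.05: nonprescription drugs → 0% → £0.00
Paperback novel £10.24: printed books → 5% → £0.51
Winter coat £326.70: clothing & footwear → 4% + 1.75% surcharge = 5.75% → £18.79
Eye drops £8.56: nonprescription drugs → 0% → £0.00
Total tax = £3.30 + £1.02 + £1.47 + £1.55 + £0.43 + £4.24 + £2.65 + £0.51 + £18.79 = £33.96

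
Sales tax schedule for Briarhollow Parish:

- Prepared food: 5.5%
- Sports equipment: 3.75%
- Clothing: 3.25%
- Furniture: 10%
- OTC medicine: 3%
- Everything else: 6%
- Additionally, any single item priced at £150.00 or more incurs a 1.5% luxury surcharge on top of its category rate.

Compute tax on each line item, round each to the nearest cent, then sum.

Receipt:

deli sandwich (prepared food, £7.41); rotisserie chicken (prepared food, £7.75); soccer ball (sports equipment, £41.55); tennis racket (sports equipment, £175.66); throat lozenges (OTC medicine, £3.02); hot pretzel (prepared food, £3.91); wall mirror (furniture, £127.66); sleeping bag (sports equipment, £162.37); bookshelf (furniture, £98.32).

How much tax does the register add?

£43.05

Deli sandwich £7.41: prepared food → 5.5% → £0.41
Rotisserie chicken £7.75: prepared food → 5.5% → £0.43
Soccer ball £41.55: sports equipment → 3.75% → £1.56
Tennis racket £175.66: sports equipment → 3.75% + 1.5% surcharge = 5.25% → £9.22
Throat lozenges £3.02: OTC medicine → 3% → £0.09
Hot pretzel £3.91: prepared food → 5.5% → £0.22
Wall mirror £127.66: furniture → 10% → £12.77
Sleeping bag £162.37: sports equipment → 3.75% + 1.5% surcharge = 5.25% → £8.52
Bookshelf £98.32: furniture → 10% → £9.83
Total tax = £0.41 + £0.43 + £1.56 + £9.22 + £0.09 + £0.22 + £12.77 + £8.52 + £9.83 = £43.05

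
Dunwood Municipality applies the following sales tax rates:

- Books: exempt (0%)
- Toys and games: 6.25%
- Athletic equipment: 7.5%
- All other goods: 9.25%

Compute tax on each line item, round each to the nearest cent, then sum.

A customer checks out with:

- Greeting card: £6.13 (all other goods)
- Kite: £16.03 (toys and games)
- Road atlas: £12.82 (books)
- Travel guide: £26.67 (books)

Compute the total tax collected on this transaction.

Greeting card £6.13: all other goods → 9.25% → £0.57
Kite £16.03: toys and games → 6.25% → £1.00
Road atlas £12.82: books → 0% → £0.00
Travel guide £26.67: books → 0% → £0.00
Total tax = £0.57 + £1.00 = £1.57

£1.57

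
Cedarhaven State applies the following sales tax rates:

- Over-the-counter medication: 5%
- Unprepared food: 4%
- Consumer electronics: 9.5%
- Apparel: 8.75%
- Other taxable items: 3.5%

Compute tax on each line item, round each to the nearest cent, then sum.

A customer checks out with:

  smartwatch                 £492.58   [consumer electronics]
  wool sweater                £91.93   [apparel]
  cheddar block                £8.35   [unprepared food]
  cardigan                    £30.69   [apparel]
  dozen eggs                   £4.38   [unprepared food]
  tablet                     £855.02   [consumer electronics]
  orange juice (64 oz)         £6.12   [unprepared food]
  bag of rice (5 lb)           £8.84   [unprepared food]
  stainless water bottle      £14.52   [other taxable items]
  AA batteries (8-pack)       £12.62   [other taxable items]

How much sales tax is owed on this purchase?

£140.81

Smartwatch £492.58: consumer electronics → 9.5% → £46.80
Wool sweater £91.93: apparel → 8.75% → £8.04
Cheddar block £8.35: unprepared food → 4% → £0.33
Cardigan £30.69: apparel → 8.75% → £2.69
Dozen eggs £4.38: unprepared food → 4% → £0.18
Tablet £855.02: consumer electronics → 9.5% → £81.23
Orange juice (64 oz) £6.12: unprepared food → 4% → £0.24
Bag of rice (5 lb) £8.84: unprepared food → 4% → £0.35
Stainless water bottle £14.52: other taxable items → 3.5% → £0.51
AA batteries (8-pack) £12.62: other taxable items → 3.5% → £0.44
Total tax = £46.80 + £8.04 + £0.33 + £2.69 + £0.18 + £81.23 + £0.24 + £0.35 + £0.51 + £0.44 = £140.81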